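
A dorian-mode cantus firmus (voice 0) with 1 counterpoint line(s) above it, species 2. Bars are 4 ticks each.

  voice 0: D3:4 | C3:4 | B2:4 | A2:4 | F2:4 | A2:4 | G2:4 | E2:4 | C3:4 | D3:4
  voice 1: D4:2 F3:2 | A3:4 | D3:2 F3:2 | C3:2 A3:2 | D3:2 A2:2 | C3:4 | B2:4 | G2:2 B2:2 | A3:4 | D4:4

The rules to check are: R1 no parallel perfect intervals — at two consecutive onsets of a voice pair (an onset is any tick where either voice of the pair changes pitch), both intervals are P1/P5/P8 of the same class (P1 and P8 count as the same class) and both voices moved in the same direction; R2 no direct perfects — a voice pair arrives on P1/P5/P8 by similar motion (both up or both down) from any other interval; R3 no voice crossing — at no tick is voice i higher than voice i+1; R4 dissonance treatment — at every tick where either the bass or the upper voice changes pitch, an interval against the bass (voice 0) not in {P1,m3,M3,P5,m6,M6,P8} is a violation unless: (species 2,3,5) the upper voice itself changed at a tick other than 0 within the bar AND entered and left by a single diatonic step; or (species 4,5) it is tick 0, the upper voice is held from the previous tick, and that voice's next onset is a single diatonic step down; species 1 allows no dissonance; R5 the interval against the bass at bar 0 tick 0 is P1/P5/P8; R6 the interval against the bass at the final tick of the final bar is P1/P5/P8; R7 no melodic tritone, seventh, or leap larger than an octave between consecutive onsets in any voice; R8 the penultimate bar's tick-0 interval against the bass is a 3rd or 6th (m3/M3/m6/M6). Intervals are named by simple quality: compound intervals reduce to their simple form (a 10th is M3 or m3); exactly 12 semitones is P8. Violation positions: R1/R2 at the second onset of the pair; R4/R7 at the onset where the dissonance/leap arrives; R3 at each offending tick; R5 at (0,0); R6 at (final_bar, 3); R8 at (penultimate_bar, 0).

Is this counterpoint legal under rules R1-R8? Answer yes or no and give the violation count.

bar 0: v0=D3 v1=D4 (P8)
bar 1: v0=C3 v1=A3 (M6)
bar 2: v0=B2 v1=D3 (m3)
bar 3: v0=A2 v1=C3 (m3)
bar 4: v0=F2 v1=D3 (M6)
bar 5: v0=A2 v1=C3 (m3)
bar 6: v0=G2 v1=B2 (M3)
bar 7: v0=E2 v1=G2 (m3)
bar 8: v0=C3 v1=A3 (M6)
bar 9: v0=D3 v1=D4 (P8)
  R4 @ bar2.2: B2/F3 TT untreated
  R7 @ bar8.0: B2->A3 leap 10st
  R2 @ bar9.0: C3/A3 M6 -> D3/D4 P8 similar

No (3 violations)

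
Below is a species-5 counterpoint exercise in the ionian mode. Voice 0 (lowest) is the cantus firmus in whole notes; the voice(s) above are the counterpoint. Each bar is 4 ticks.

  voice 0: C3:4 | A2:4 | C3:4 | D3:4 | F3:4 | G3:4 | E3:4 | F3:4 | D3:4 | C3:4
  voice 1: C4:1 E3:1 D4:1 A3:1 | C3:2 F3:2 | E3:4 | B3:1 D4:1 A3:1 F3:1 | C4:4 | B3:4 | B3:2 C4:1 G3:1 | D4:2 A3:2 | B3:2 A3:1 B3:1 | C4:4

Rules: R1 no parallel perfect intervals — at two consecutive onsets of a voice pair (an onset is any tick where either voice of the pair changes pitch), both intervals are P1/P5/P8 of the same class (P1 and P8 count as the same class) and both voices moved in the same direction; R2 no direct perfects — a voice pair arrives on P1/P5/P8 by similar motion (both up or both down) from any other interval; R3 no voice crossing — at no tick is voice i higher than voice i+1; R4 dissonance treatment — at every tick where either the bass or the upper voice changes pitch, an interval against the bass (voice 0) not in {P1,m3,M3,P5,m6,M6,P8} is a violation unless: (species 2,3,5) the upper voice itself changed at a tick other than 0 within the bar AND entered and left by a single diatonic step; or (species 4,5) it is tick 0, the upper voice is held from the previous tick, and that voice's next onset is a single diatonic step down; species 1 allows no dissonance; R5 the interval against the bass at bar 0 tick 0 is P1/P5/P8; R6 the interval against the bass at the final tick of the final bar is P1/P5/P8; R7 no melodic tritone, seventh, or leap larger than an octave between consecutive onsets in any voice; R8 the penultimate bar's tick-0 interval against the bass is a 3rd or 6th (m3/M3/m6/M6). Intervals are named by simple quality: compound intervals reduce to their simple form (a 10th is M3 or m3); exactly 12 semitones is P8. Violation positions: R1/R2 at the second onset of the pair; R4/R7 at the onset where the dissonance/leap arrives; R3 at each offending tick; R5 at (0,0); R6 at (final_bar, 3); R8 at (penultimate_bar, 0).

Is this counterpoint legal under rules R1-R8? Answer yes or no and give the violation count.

No (3 violations)

bar 0: v0=C3 v1=C4 (P8)
bar 1: v0=A2 v1=C3 (m3)
bar 2: v0=C3 v1=E3 (M3)
bar 3: v0=D3 v1=B3 (M6)
bar 4: v0=F3 v1=C4 (P5)
bar 5: v0=G3 v1=B3 (M3)
bar 6: v0=E3 v1=B3 (P5)
bar 7: v0=F3 v1=D4 (M6)
bar 8: v0=D3 v1=B3 (M6)
bar 9: v0=C3 v1=C4 (P8)
  R4 @ bar0.2: C3/D4 M2 untreated
  R7 @ bar0.2: E3->D4 leap 10st
  R2 @ bar4.0: D3/F3 m3 -> F3/C4 P5 similar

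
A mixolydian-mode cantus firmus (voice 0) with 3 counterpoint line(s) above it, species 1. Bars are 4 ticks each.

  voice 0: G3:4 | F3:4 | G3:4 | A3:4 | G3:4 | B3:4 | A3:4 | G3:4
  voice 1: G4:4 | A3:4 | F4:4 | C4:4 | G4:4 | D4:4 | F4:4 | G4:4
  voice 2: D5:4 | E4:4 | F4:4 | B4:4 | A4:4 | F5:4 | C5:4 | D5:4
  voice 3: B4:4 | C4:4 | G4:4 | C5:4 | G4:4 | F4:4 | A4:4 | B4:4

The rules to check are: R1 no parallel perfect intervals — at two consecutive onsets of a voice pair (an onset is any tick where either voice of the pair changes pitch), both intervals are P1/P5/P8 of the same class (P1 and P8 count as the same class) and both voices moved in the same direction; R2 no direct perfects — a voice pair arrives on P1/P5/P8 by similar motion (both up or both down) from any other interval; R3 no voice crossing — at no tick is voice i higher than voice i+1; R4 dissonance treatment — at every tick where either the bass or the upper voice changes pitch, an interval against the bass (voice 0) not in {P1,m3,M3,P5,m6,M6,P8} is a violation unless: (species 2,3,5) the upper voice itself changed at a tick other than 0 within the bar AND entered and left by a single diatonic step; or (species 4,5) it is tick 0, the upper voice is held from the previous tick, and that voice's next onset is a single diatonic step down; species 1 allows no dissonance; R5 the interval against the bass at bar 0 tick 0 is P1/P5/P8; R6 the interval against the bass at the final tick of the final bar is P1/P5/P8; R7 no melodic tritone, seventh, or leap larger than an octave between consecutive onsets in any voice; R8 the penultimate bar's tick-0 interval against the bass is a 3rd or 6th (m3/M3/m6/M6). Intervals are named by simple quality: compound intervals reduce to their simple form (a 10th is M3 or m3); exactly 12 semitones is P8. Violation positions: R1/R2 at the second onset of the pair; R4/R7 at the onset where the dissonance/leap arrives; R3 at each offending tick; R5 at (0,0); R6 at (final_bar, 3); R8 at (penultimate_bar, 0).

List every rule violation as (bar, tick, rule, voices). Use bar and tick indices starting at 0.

bar 0: v0=G3 v1=G4 v2=D5 v3=B4 downbeat M3
bar 1: v0=F3 v1=A3 v2=E4 v3=C4 downbeat P5
bar 2: v0=G3 v1=F4 v2=F4 v3=G4 downbeat P8
bar 3: v0=A3 v1=C4 v2=B4 v3=C5 downbeat m3
bar 4: v0=G3 v1=G4 v2=A4 v3=G4 downbeat P8
bar 5: v0=B3 v1=D4 v2=F5 v3=F4 downbeat TT
bar 6: v0=A3 v1=F4 v2=C5 v3=A4 downbeat P8
bar 7: v0=G3 v1=G4 v2=D5 v3=B4 downbeat M3
  -> R3 @ bar 0 tick 0 v(2, 3): D5 above B4
  -> R5 @ bar 0 tick 0 v(0, 3): opens on M3
  -> R3 @ bar 0 tick 1 v(2, 3): D5 above B4
  -> R3 @ bar 0 tick 2 v(2, 3): D5 above B4
  -> R3 @ bar 0 tick 3 v(2, 3): D5 above B4
  -> R1 @ bar 1 tick 0 v(1, 2): G4/D5 P5 -> A3/E4 P5 similar
  -> R2 @ bar 1 tick 0 v(0, 3): G3/B4 M3 -> F3/C4 P5 similar
  -> R3 @ bar 1 tick 0 v(2, 3): E4 above C4
  -> R4 @ bar 1 tick 0 v(0, 2): F3/E4 M7 untreated
  -> R7 @ bar 1 tick 0 v(1,): G4->A3 leap 10st
  -> R7 @ bar 1 tick 0 v(2,): D5->E4 leap 10st
  -> R7 @ bar 1 tick 0 v(3,): B4->C4 leap 11st
  -> R3 @ bar 1 tick 1 v(2, 3): E4 above C4
  -> R3 @ bar 1 tick 2 v(2, 3): E4 above C4
  -> R3 @ bar 1 tick 3 v(2, 3): E4 above C4
  -> R2 @ bar 2 tick 0 v(0, 3): F3/C4 P5 -> G3/G4 P8 similar
  -> R2 @ bar 2 tick 0 v(1, 2): A3/E4 P5 -> F4/F4 P1 similar
  -> R4 @ bar 2 tick 0 v(0, 1): G3/F4 m7 untreated
  -> R4 @ bar 2 tick 0 v(0, 2): G3/F4 m7 untreated
  -> R4 @ bar 3 tick 0 v(0, 2): A3/B4 M2 untreated
  -> R7 @ bar 3 tick 0 v(2,): F4->B4 leap 6st
  -> R2 @ bar 4 tick 0 v(0, 3): A3/C5 m3 -> G3/G4 P8 similar
  -> R3 @ bar 4 tick 0 v(2, 3): A4 above G4
  -> R4 @ bar 4 tick 0 v(0, 2): G3/A4 M2 untreated
  -> R3 @ bar 4 tick 1 v(2, 3): A4 above G4
  -> R3 @ bar 4 tick 2 v(2, 3): A4 above G4
  -> R3 @ bar 4 tick 3 v(2, 3): A4 above G4
  -> R3 @ bar 5 tick 0 v(2, 3): F5 above F4
  -> R4 @ bar 5 tick 0 v(0, 2): B3/F5 TT untreated
  -> R4 @ bar 5 tick 0 v(0, 3): B3/F4 TT untreated
  -> R3 @ bar 5 tick 1 v(2, 3): F5 above F4
  -> R3 @ bar 5 tick 2 v(2, 3): F5 above F4
  -> R3 @ bar 5 tick 3 v(2, 3): F5 above F4
  -> R3 @ bar 6 tick 0 v(2, 3): C5 above A4
  -> R8 @ bar 6 tick 0 v(0, 3): penult P8 not 3rd/6th
  -> R3 @ bar 6 tick 1 v(2, 3): C5 above A4
  -> R3 @ bar 6 tick 2 v(2, 3): C5 above A4
  -> R3 @ bar 6 tick 3 v(2, 3): C5 above A4
  -> R1 @ bar 7 tick 0 v(1, 2): F4/C5 P5 -> G4/D5 P5 similar
  -> R3 @ bar 7 tick 0 v(2, 3): D5 above B4
  -> R3 @ bar 7 tick 1 v(2, 3): D5 above B4
  -> R3 @ bar 7 tick 2 v(2, 3): D5 above B4
  -> R3 @ bar 7 tick 3 v(2, 3): D5 above B4
  -> R6 @ bar 7 tick 3 v(0, 3): closes on M3

(0, 0, R3, (2, 3))
(0, 0, R5, (0, 3))
(0, 1, R3, (2, 3))
(0, 2, R3, (2, 3))
(0, 3, R3, (2, 3))
(1, 0, R1, (1, 2))
(1, 0, R2, (0, 3))
(1, 0, R3, (2, 3))
(1, 0, R4, (0, 2))
(1, 0, R7, (1,))
(1, 0, R7, (2,))
(1, 0, R7, (3,))
(1, 1, R3, (2, 3))
(1, 2, R3, (2, 3))
(1, 3, R3, (2, 3))
(2, 0, R2, (0, 3))
(2, 0, R2, (1, 2))
(2, 0, R4, (0, 1))
(2, 0, R4, (0, 2))
(3, 0, R4, (0, 2))
(3, 0, R7, (2,))
(4, 0, R2, (0, 3))
(4, 0, R3, (2, 3))
(4, 0, R4, (0, 2))
(4, 1, R3, (2, 3))
(4, 2, R3, (2, 3))
(4, 3, R3, (2, 3))
(5, 0, R3, (2, 3))
(5, 0, R4, (0, 2))
(5, 0, R4, (0, 3))
(5, 1, R3, (2, 3))
(5, 2, R3, (2, 3))
(5, 3, R3, (2, 3))
(6, 0, R3, (2, 3))
(6, 0, R8, (0, 3))
(6, 1, R3, (2, 3))
(6, 2, R3, (2, 3))
(6, 3, R3, (2, 3))
(7, 0, R1, (1, 2))
(7, 0, R3, (2, 3))
(7, 1, R3, (2, 3))
(7, 2, R3, (2, 3))
(7, 3, R3, (2, 3))
(7, 3, R6, (0, 3))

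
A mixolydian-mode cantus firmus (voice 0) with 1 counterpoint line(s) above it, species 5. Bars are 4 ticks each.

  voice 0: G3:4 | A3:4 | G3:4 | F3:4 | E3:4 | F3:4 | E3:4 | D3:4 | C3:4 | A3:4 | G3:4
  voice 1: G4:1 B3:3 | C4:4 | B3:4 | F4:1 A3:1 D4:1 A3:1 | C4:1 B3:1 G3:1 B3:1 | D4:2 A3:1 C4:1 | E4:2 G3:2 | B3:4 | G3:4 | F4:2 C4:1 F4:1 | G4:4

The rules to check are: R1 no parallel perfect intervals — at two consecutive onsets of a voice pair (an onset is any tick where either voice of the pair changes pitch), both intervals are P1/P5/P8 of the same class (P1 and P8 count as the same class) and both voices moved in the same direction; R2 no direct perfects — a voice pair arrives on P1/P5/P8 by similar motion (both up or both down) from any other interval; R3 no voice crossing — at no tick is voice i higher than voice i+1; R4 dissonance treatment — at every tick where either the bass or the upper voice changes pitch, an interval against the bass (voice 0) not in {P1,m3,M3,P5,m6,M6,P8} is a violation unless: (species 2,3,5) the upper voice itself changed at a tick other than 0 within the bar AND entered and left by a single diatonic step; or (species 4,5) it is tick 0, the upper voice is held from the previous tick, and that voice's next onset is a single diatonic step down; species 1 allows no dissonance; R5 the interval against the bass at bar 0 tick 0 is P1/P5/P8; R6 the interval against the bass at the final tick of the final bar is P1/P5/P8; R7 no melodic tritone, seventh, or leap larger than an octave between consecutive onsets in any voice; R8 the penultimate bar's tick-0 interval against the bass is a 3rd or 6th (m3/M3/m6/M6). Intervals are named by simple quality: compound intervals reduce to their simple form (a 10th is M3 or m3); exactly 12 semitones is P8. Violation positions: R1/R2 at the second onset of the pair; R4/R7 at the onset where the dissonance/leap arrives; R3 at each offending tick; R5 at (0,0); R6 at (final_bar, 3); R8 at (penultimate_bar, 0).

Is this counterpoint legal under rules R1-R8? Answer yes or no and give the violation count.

bar 0: v0=G3 v1=G4 (P8)
bar 1: v0=A3 v1=C4 (m3)
bar 2: v0=G3 v1=B3 (M3)
bar 3: v0=F3 v1=F4 (P8)
bar 4: v0=E3 v1=C4 (m6)
bar 5: v0=F3 v1=D4 (M6)
bar 6: v0=E3 v1=E4 (P8)
bar 7: v0=D3 v1=B3 (M6)
bar 8: v0=C3 v1=G3 (P5)
bar 9: v0=A3 v1=F4 (m6)
bar 10: v0=G3 v1=G4 (P8)
  R7 @ bar3.0: B3->F4 leap 6st
  R2 @ bar8.0: D3/B3 M6 -> C3/G3 P5 similar
  R7 @ bar9.0: G3->F4 leap 10st

No (3 violations)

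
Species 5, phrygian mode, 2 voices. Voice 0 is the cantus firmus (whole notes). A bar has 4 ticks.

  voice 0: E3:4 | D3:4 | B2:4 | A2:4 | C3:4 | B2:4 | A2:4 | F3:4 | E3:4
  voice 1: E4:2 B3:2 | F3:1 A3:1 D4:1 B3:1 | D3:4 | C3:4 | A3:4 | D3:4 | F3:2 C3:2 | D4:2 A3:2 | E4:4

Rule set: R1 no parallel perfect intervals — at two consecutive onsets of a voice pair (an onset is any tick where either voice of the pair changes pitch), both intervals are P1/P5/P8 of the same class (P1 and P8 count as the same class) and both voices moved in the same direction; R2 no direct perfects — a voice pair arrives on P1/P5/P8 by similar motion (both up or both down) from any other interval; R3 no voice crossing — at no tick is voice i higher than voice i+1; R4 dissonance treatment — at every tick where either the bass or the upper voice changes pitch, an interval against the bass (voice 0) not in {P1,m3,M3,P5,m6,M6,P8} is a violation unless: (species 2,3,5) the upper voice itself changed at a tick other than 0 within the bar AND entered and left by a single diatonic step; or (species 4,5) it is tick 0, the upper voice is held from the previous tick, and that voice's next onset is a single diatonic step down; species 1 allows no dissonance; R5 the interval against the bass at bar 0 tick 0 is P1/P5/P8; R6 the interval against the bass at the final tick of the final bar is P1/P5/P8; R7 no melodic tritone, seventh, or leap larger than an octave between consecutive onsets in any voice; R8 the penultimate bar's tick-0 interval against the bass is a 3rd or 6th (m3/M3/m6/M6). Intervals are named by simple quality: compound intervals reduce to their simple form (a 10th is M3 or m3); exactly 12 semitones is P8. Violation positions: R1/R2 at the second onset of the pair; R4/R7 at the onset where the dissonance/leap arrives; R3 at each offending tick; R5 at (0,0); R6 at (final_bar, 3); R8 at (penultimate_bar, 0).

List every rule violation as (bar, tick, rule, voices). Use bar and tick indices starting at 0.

(1, 0, R7, (1,))
(7, 0, R7, (1,))

bar 0: v0=E3 v1=E4 downbeat P8
bar 1: v0=D3 v1=F3 downbeat m3
bar 2: v0=B2 v1=D3 downbeat m3
bar 3: v0=A2 v1=C3 downbeat m3
bar 4: v0=C3 v1=A3 downbeat M6
bar 5: v0=B2 v1=D3 downbeat m3
bar 6: v0=A2 v1=F3 downbeat m6
bar 7: v0=F3 v1=D4 downbeat M6
bar 8: v0=E3 v1=E4 downbeat P8
  -> R7 @ bar 1 tick 0 v(1,): B3->F3 leap 6st
  -> R7 @ bar 7 tick 0 v(1,): C3->D4 leap 14st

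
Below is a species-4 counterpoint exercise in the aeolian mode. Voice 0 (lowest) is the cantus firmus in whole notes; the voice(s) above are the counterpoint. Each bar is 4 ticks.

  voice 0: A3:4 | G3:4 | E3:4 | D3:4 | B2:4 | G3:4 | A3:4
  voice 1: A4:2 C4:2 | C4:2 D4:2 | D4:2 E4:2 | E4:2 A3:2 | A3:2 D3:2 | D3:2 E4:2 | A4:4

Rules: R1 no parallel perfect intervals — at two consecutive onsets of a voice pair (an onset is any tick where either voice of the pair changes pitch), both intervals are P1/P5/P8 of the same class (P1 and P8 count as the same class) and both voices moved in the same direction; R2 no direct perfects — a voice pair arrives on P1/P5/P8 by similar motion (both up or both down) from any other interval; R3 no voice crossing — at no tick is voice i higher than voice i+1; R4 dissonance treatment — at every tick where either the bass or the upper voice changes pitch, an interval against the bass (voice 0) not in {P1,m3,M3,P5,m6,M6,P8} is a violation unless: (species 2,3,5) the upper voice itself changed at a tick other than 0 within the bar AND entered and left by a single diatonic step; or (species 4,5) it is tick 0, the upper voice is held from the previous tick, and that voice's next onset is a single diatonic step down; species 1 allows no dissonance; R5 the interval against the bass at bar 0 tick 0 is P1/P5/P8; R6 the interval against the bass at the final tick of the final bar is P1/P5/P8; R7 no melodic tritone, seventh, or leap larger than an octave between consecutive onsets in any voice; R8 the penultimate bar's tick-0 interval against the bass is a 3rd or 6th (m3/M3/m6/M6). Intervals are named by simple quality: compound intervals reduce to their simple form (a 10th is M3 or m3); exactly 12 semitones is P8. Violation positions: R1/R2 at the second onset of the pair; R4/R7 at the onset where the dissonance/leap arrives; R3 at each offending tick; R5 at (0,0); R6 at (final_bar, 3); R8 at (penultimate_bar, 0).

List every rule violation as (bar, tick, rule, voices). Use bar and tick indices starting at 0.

bar 0: v0=A3 v1=A4 downbeat P8
bar 1: v0=G3 v1=C4 downbeat P4
bar 2: v0=E3 v1=D4 downbeat m7
bar 3: v0=D3 v1=E4 downbeat M2
bar 4: v0=B2 v1=A3 downbeat m7
bar 5: v0=G3 v1=D3 downbeat P4
bar 6: v0=A3 v1=A4 downbeat P8
  -> R4 @ bar 1 tick 0 v(0, 1): G3/C4 P4 untreated
  -> R4 @ bar 2 tick 0 v(0, 1): E3/D4 m7 untreated
  -> R4 @ bar 3 tick 0 v(0, 1): D3/E4 M2 untreated
  -> R4 @ bar 4 tick 0 v(0, 1): B2/A3 m7 untreated
  -> R3 @ bar 5 tick 0 v(0, 1): G3 above D3
  -> R4 @ bar 5 tick 0 v(0, 1): G3/D3 P4 untreated
  -> R8 @ bar 5 tick 0 v(0, 1): penult P4 not 3rd/6th
  -> R3 @ bar 5 tick 1 v(0, 1): G3 above D3
  -> R7 @ bar 5 tick 2 v(1,): D3->E4 leap 14st
  -> R2 @ bar 6 tick 0 v(0, 1): G3/E4 M6 -> A3/A4 P8 similar

(1, 0, R4, (0, 1))
(2, 0, R4, (0, 1))
(3, 0, R4, (0, 1))
(4, 0, R4, (0, 1))
(5, 0, R3, (0, 1))
(5, 0, R4, (0, 1))
(5, 0, R8, (0, 1))
(5, 1, R3, (0, 1))
(5, 2, R7, (1,))
(6, 0, R2, (0, 1))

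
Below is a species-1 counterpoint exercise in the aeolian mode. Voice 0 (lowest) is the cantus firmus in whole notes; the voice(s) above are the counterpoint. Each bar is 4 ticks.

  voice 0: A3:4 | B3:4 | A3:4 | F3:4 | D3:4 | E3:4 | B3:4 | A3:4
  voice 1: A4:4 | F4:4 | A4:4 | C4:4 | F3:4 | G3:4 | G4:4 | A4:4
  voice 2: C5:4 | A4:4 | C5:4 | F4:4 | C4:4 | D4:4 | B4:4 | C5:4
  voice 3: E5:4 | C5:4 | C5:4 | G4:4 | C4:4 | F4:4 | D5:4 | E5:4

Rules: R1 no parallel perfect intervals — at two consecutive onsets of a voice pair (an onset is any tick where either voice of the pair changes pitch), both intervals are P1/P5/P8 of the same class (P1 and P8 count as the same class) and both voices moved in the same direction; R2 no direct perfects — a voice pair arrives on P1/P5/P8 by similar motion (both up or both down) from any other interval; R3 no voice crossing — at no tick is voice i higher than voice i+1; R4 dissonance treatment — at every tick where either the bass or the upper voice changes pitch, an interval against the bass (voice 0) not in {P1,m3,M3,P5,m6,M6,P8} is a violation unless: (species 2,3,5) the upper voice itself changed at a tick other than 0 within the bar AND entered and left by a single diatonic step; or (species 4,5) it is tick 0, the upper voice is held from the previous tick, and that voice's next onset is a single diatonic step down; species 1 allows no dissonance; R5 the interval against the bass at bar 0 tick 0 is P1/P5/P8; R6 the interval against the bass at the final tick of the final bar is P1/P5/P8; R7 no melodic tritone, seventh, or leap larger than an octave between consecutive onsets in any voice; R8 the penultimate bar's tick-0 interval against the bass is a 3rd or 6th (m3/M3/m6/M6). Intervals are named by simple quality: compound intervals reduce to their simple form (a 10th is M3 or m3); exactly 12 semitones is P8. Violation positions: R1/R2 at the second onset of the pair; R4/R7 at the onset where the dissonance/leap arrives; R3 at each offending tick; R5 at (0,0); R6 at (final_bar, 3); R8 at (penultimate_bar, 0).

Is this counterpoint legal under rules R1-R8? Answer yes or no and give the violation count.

bar 0: v0=A3 v1=A4 v2=C5 v3=E5 (P5)
bar 1: v0=B3 v1=F4 v2=A4 v3=C5 (m2)
bar 2: v0=A3 v1=A4 v2=C5 v3=C5 (m3)
bar 3: v0=F3 v1=C4 v2=F4 v3=G4 (M2)
bar 4: v0=D3 v1=F3 v2=C4 v3=C4 (m7)
bar 5: v0=E3 v1=G3 v2=D4 v3=F4 (m2)
bar 6: v0=B3 v1=G4 v2=B4 v3=D5 (m3)
bar 7: v0=A3 v1=A4 v2=C5 v3=E5 (P5)
  R5 @ bar0.0: opens on m3
  R1 @ bar1.0: A4/E5 P5 -> F4/C5 P5 similar
  R4 @ bar1.0: B3/F4 TT untreated
  R4 @ bar1.0: B3/A4 m7 untreated
  R4 @ bar1.0: B3/C5 m2 untreated
  R2 @ bar3.0: A3/A4 P8 -> F3/C4 P5 similar
  R2 @ bar3.0: A3/C5 m3 -> F3/F4 P8 similar
  R2 @ bar3.0: A4/C5 m3 -> C4/G4 P5 similar
  R4 @ bar3.0: F3/G4 M2 untreated
  R1 @ bar4.0: C4/G4 P5 -> F3/C4 P5 similar
  R2 @ bar4.0: C4/F4 P4 -> F3/C4 P5 similar
  R2 @ bar4.0: F4/G4 M2 -> C4/C4 P1 similar
  R4 @ bar4.0: D3/C4 m7 untreated
  R4 @ bar4.0: D3/C4 m7 untreated
  R1 @ bar5.0: F3/C4 P5 -> G3/D4 P5 similar
  R4 @ bar5.0: E3/D4 m7 untreated
  R4 @ bar5.0: E3/F4 m2 untreated
  R2 @ bar6.0: E3/D4 m7 -> B3/B4 P8 similar
  R2 @ bar6.0: G3/F4 m7 -> G4/D5 P5 similar
  R8 @ bar6.0: penult P8 not 3rd/6th
  R1 @ bar7.0: G4/D5 P5 -> A4/E5 P5 similar
  R6 @ bar7.3: closes on m3

No (22 violations)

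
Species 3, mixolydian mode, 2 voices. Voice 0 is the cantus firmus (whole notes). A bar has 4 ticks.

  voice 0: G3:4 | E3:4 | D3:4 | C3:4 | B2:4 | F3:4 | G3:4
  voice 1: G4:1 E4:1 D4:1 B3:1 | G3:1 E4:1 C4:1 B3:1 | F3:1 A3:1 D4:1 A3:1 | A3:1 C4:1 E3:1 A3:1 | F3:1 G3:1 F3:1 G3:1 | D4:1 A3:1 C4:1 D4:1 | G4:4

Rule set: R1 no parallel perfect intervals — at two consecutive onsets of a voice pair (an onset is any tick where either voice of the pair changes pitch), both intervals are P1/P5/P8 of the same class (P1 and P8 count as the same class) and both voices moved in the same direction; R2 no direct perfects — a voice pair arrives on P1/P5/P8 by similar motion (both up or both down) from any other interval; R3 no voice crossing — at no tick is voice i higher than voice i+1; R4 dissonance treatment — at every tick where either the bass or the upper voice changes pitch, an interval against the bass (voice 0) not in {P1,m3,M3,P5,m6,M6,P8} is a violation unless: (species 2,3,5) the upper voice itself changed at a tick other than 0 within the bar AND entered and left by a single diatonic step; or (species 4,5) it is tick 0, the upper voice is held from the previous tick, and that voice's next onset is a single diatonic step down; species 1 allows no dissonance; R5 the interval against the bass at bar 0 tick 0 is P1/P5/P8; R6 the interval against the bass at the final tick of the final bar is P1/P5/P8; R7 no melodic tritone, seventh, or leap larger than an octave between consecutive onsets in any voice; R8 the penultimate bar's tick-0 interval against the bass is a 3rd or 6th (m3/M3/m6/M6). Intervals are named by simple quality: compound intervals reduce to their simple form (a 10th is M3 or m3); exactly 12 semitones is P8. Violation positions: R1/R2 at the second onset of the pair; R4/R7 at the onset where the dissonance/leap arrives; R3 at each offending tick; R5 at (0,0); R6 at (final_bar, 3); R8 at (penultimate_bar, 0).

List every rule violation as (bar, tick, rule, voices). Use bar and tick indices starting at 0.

(2, 0, R7, (1,))
(4, 0, R4, (0, 1))
(5, 0, R7, (0,))
(6, 0, R2, (0, 1))

bar 0: v0=G3 v1=G4 downbeat P8
bar 1: v0=E3 v1=G3 downbeat m3
bar 2: v0=D3 v1=F3 downbeat m3
bar 3: v0=C3 v1=A3 downbeat M6
bar 4: v0=B2 v1=F3 downbeat TT
bar 5: v0=F3 v1=D4 downbeat M6
bar 6: v0=G3 v1=G4 downbeat P8
  -> R7 @ bar 2 tick 0 v(1,): B3->F3 leap 6st
  -> R4 @ bar 4 tick 0 v(0, 1): B2/F3 TT untreated
  -> R7 @ bar 5 tick 0 v(0,): B2->F3 leap 6st
  -> R2 @ bar 6 tick 0 v(0, 1): F3/D4 M6 -> G3/G4 P8 similar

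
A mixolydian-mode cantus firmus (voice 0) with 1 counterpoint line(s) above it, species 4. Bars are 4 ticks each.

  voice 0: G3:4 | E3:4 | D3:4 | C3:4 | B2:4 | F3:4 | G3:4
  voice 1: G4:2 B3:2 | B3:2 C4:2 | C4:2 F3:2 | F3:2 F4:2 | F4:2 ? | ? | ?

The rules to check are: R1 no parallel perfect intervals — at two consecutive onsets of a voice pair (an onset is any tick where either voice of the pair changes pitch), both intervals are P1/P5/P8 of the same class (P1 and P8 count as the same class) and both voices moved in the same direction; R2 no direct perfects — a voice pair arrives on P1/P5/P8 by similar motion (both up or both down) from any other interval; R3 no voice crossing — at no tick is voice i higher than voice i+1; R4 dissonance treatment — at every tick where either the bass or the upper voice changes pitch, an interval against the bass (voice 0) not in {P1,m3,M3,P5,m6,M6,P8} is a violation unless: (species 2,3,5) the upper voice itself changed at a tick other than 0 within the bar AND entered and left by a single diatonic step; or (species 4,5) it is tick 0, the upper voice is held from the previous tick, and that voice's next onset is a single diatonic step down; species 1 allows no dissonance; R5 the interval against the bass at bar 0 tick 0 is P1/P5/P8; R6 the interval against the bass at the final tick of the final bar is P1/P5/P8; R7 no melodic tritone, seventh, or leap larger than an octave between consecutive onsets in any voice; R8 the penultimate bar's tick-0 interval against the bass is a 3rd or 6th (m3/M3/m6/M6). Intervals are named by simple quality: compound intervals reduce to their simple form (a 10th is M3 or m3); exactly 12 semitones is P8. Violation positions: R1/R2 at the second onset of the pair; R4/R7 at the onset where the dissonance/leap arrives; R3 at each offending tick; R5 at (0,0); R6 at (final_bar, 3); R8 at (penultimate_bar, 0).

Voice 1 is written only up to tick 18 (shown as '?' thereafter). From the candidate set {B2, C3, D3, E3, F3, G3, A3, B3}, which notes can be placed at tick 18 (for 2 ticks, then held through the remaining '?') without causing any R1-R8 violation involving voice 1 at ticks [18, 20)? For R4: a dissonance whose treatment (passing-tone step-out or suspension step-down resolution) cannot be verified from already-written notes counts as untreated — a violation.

B2: violates R7
C3: violates R4,R7
D3: violates R7
E3: violates R4,R7
F3: violates R4
G3: violates R7
A3: violates R4
B3: violates R7

{}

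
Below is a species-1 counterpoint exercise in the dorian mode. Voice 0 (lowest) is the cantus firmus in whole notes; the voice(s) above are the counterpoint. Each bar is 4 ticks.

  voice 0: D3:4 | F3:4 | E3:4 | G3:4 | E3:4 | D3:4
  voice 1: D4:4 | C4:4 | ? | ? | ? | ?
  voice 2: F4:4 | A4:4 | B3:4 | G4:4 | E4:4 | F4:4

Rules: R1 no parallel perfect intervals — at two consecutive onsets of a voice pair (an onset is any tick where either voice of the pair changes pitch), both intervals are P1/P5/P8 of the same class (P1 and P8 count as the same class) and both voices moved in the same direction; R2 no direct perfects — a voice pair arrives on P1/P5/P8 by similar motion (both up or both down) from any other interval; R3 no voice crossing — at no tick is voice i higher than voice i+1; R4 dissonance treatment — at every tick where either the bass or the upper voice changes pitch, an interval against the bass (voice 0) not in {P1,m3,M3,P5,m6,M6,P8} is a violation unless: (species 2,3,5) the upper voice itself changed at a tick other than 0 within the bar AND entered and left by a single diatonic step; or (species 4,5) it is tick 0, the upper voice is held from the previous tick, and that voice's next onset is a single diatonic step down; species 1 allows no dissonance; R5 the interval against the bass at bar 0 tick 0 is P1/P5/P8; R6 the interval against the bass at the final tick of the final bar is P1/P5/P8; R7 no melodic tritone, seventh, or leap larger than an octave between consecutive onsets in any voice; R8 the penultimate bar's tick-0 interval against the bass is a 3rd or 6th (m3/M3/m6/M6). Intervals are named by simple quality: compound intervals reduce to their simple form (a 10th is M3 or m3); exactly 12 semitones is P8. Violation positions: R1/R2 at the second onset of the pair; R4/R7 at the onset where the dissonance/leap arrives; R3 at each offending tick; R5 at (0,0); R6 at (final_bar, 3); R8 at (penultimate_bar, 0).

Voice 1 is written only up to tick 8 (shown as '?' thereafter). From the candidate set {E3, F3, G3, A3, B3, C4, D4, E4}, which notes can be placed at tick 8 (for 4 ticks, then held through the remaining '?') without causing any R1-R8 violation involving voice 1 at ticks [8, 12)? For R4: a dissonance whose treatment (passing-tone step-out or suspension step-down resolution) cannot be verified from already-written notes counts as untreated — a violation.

{G3}

E3: violates R2
F3: violates R4
G3: legal
A3: violates R4
B3: violates R1,R2
C4: violates R3
D4: violates R3,R4
E4: violates R3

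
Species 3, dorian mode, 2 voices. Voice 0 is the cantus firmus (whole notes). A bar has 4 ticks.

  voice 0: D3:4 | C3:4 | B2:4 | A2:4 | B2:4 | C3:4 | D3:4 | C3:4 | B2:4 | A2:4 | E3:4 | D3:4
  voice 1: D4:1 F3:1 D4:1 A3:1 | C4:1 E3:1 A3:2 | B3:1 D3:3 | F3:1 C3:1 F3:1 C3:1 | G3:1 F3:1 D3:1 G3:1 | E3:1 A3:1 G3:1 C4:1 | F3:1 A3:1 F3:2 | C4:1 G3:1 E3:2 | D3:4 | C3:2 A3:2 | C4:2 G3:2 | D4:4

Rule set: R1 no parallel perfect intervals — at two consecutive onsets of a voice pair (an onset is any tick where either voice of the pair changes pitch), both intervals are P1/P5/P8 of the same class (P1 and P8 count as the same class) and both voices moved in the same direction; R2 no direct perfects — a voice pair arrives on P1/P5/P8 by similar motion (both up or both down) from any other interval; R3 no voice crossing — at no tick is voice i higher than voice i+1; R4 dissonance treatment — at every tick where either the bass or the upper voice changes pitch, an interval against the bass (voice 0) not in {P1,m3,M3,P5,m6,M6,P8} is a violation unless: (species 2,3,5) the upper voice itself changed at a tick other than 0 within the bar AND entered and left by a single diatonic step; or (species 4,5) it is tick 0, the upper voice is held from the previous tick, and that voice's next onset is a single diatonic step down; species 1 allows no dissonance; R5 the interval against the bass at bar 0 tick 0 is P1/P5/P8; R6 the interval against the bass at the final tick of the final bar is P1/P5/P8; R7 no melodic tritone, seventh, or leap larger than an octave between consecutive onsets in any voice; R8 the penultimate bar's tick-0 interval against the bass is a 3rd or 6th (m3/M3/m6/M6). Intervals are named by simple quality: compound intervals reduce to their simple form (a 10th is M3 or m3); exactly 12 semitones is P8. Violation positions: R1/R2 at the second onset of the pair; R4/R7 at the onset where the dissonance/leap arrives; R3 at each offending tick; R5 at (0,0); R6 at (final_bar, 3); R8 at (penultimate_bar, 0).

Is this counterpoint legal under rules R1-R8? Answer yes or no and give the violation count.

bar 0: v0=D3 v1=D4 (P8)
bar 1: v0=C3 v1=C4 (P8)
bar 2: v0=B2 v1=B3 (P8)
bar 3: v0=A2 v1=F3 (m6)
bar 4: v0=B2 v1=G3 (m6)
bar 5: v0=C3 v1=E3 (M3)
bar 6: v0=D3 v1=F3 (m3)
bar 7: v0=C3 v1=C4 (P8)
bar 8: v0=B2 v1=D3 (m3)
bar 9: v0=A2 v1=C3 (m3)
bar 10: v0=E3 v1=C4 (m6)
bar 11: v0=D3 v1=D4 (P8)
  R4 @ bar4.1: B2/F3 TT untreated

No (1 violations)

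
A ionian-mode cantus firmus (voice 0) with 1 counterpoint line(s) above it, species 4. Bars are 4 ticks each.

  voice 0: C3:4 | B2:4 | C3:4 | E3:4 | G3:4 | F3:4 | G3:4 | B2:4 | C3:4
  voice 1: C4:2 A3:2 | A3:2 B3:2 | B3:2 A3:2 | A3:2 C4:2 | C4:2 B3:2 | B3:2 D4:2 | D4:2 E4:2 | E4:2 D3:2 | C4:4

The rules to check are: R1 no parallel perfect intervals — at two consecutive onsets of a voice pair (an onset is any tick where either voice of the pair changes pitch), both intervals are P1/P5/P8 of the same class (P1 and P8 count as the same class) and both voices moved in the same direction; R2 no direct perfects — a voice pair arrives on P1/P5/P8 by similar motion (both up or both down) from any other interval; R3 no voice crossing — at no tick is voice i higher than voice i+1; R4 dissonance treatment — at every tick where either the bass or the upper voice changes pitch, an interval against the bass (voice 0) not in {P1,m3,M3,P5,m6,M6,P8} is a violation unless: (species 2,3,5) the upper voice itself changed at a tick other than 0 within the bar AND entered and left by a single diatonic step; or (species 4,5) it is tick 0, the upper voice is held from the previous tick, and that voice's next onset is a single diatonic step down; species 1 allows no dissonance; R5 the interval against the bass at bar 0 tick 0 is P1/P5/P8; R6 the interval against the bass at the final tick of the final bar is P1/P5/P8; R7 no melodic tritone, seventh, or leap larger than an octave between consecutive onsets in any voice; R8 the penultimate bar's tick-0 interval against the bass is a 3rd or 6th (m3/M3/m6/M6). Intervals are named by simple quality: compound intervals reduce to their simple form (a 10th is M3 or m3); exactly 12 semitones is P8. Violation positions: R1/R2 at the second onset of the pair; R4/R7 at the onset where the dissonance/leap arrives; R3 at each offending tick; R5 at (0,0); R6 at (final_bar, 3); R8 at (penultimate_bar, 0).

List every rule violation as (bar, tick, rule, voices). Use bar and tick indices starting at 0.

(1, 0, R4, (0, 1))
(3, 0, R4, (0, 1))
(5, 0, R4, (0, 1))
(7, 0, R4, (0, 1))
(7, 0, R8, (0, 1))
(7, 2, R7, (1,))
(8, 0, R2, (0, 1))
(8, 0, R7, (1,))

bar 0: v0=C3 v1=C4 downbeat P8
bar 1: v0=B2 v1=A3 downbeat m7
bar 2: v0=C3 v1=B3 downbeat M7
bar 3: v0=E3 v1=A3 downbeat P4
bar 4: v0=G3 v1=C4 downbeat P4
bar 5: v0=F3 v1=B3 downbeat TT
bar 6: v0=G3 v1=D4 downbeat P5
bar 7: v0=B2 v1=E4 downbeat P4
bar 8: v0=C3 v1=C4 downbeat P8
  -> R4 @ bar 1 tick 0 v(0, 1): B2/A3 m7 untreated
  -> R4 @ bar 3 tick 0 v(0, 1): E3/A3 P4 untreated
  -> R4 @ bar 5 tick 0 v(0, 1): F3/B3 TT untreated
  -> R4 @ bar 7 tick 0 v(0, 1): B2/E4 P4 untreated
  -> R8 @ bar 7 tick 0 v(0, 1): penult P4 not 3rd/6th
  -> R7 @ bar 7 tick 2 v(1,): E4->D3 leap 14st
  -> R2 @ bar 8 tick 0 v(0, 1): B2/D3 m3 -> C3/C4 P8 similar
  -> R7 @ bar 8 tick 0 v(1,): D3->C4 leap 10st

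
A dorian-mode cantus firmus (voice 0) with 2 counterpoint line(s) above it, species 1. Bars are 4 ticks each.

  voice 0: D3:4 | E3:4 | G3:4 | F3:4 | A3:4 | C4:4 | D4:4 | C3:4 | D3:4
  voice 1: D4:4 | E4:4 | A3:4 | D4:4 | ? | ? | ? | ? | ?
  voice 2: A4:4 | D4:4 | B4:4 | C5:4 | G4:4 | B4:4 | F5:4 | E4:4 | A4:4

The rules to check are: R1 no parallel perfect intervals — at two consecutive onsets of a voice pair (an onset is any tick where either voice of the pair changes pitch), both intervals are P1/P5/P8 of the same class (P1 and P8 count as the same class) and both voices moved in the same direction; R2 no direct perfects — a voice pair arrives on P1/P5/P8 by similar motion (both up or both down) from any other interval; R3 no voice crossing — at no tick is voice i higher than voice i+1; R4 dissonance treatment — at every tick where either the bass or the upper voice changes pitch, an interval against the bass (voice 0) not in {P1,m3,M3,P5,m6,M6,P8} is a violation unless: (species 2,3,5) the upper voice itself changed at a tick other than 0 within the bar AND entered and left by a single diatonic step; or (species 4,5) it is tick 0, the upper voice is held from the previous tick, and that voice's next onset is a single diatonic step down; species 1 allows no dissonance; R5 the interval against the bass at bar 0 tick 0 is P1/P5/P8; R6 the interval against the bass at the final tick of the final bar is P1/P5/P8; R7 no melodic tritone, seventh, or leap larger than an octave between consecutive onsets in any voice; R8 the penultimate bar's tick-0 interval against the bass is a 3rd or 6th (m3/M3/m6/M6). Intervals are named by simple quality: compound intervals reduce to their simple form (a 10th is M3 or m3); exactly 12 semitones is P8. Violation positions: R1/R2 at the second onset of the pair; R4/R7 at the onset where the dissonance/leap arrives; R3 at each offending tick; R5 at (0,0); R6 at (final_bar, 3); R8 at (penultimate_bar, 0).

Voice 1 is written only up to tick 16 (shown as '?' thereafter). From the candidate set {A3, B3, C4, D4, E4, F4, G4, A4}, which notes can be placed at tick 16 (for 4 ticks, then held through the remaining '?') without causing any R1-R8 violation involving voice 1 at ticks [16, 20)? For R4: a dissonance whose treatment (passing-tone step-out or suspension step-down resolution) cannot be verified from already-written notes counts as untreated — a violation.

{A3, F4}

A3: legal
B3: violates R4
C4: violates R2
D4: violates R4
E4: violates R2
F4: legal
G4: violates R4
A4: violates R2,R3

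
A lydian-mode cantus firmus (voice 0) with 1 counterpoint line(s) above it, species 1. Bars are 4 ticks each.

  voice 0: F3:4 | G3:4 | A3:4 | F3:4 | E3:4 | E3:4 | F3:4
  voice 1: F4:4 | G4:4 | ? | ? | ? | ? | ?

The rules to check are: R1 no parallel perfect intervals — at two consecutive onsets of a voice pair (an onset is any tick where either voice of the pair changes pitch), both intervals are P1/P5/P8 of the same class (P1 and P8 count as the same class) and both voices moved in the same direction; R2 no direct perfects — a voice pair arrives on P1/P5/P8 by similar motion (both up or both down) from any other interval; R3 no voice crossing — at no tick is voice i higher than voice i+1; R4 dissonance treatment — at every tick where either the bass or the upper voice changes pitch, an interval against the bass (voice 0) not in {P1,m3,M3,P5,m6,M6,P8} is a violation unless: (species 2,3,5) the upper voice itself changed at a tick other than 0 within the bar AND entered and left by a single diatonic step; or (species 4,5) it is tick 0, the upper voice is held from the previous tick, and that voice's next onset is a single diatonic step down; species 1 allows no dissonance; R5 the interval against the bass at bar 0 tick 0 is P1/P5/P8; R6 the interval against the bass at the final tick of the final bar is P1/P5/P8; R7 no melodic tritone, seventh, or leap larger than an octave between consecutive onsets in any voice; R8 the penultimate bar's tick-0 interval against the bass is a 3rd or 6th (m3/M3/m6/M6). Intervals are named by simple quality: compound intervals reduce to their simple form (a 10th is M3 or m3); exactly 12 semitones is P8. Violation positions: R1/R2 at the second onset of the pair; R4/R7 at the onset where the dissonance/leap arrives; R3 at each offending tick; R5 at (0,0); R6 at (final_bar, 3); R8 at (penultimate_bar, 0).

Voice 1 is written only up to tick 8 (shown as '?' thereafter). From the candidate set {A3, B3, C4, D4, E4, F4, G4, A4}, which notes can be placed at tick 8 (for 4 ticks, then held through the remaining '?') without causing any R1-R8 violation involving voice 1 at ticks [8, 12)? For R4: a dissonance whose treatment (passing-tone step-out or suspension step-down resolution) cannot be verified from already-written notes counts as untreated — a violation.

{C4, E4, F4}

A3: violates R7
B3: violates R4
C4: legal
D4: violates R4
E4: legal
F4: legal
G4: violates R4
A4: violates R1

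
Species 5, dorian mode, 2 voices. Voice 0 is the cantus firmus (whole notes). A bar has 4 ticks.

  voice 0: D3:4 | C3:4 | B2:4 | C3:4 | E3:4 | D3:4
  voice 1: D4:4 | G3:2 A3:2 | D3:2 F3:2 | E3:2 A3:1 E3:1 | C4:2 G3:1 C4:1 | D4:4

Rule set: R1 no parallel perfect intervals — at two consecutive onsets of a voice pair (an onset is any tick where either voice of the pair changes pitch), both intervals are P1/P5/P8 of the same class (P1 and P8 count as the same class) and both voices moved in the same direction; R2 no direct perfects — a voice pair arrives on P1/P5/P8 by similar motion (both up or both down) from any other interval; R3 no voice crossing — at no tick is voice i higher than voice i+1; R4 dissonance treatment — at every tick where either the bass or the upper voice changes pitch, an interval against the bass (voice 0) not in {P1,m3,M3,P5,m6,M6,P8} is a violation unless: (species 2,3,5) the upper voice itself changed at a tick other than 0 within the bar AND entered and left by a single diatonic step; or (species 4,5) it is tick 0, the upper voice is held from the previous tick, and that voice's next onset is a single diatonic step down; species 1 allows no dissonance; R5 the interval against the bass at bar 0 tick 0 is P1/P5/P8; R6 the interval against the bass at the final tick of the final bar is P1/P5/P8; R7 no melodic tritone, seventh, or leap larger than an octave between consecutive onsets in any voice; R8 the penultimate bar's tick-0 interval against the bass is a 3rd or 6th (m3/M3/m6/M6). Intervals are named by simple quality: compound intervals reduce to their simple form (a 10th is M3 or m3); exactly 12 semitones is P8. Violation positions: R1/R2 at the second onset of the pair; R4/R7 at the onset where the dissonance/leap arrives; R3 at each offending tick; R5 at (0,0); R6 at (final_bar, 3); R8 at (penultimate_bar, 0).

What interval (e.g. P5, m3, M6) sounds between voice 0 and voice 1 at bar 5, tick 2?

P8

voice 0=D3 voice 1=D4 -> P8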